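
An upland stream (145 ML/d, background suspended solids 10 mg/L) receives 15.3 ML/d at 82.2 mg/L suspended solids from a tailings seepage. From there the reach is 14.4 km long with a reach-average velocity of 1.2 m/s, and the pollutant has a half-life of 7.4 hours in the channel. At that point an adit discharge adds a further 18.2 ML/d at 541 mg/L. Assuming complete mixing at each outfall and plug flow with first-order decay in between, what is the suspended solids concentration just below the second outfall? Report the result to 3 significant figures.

66.3 mg/L

Mixed concentration C = ΣQC/ΣQ = (145.0·10.00 + 15.30·82.20) / 160.3 = 2708/160.3 = 16.89 mg/L; combined flow 160.3 ML/d.
Travel time t = 14.4·1000 / 1.2 = 12000 s = 3.333 h.
Half-life 7.4 h → k = ln 2 / 7.4 = 0.09367 h⁻¹ = 2.248 d⁻¹.
Applying C = C₀e^(−kt): 16.89 × 0.7318 = 12.36 mg/L.
At the second outfall, C = (160.3·12.36 + 18.20·541.0) / (160.3 + 18.20) = 66.26 mg/L.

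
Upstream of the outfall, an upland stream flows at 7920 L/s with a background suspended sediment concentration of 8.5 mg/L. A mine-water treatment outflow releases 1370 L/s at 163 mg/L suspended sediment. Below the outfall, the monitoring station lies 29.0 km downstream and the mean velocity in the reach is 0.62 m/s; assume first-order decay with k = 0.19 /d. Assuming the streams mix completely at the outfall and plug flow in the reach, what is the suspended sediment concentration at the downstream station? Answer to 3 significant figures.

Conservation of mass: C = (7920·8.500 + 1370·163.0) / 9290 = 290600/9290 = 31.28 mg/L.
Travel time t = 29.0·1000 / 0.62 = 46770 s = 12.99 h.
After decay, C = 31.28 × e^(−kt) = 31.28 × 0.9023 = 28.23 mg/L.

28.2 mg/L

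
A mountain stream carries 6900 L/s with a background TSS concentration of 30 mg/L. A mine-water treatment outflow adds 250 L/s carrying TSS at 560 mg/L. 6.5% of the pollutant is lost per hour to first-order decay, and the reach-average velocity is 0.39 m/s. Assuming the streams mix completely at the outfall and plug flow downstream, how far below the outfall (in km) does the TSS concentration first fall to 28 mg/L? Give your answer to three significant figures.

11.5 km

Mixed concentration C = ΣQC/ΣQ = (6900·30.00 + 250.0·560.0) / 7150 = 347000/7150 = 48.53 mg/L.
6.5%/h lost → k = −ln(1 − 0.065) = 0.06721 h⁻¹.
Set 48.53·exp(−k·t) = 28 → t = ln(48.53/28)/k = 29460 s = 8.184 h.
Distance = v·t = 0.39·29460 = 11490 m = 11.49 km.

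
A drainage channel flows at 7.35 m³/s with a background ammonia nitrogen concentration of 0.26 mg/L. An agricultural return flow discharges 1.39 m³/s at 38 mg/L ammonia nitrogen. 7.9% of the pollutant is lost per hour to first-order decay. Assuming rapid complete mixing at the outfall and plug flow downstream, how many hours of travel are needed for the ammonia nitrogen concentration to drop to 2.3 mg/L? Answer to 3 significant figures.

Flow-weighted average: C = (7.350·0.2600 + 1.390·38.00) / 8.740 = 54.73/8.740 = 6.262 mg/L.
7.9%/h lost → k = −ln(1 − 0.079) = 0.08230 h⁻¹.
6.262·exp(−k·t) = 2.3 → t = ln(6.262/2.3)/k = 43820 s = 12.17 h.

12.2 h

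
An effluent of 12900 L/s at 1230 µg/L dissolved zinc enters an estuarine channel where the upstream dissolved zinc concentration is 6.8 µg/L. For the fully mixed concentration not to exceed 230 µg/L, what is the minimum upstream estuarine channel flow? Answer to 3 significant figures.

57800 L/s

Set C_mix = 230: (Q·6.800 + 12900·1230) / (Q + 12900) = 230
→ Q = 12900·(1230 − 230)/(230 − 6.800) = 57800 L/s.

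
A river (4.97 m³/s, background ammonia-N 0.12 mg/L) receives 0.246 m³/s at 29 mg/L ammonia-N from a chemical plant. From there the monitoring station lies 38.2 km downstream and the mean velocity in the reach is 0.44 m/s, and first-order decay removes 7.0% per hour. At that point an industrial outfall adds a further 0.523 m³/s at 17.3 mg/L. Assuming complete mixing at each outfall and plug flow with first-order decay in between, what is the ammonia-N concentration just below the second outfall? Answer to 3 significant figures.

1.81 mg/L

Mixed concentration C = ΣQC/ΣQ = (4.970·0.1200 + 0.2460·29.00) / 5.216 = 7.730/5.216 = 1.482 mg/L; combined flow 5.216 m³/s.
Travel time t = 38.2·1000 / 0.44 = 86820 s = 24.12 h.
7.0%/h lost → k = −ln(1 − 0.07) = 0.07257 h⁻¹.
Decay over the reach: 1.482·exp(−kt) = 1.482·0.1738 = 0.2575 mg/L.
Second outfall: C = (5.216·0.2575 + 0.5230·17.30)/5.739 = 1.811 mg/L.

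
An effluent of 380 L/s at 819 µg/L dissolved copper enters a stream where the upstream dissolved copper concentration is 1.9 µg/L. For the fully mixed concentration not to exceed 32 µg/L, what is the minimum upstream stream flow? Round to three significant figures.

Set C_mix = 32: (Q·1.900 + 380.0·819.0) / (Q + 380.0) = 32
→ Q = 380.0·(819.0 − 32)/(32 − 1.900) = 9936 L/s.

9940 L/s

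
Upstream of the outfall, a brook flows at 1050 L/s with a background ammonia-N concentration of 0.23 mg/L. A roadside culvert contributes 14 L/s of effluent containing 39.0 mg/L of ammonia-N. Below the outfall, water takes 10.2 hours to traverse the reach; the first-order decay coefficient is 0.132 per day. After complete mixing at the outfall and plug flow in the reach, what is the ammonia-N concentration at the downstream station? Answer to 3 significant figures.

Mass balance: C = (1050·0.2300 + 14.00·39.00) / 1064 = 787.5/1064 = 0.7401 mg/L.
After decay, C = 0.7401 × e^(−kt) = 0.7401 × 0.9454 = 0.6998 mg/L.

0.700 mg/L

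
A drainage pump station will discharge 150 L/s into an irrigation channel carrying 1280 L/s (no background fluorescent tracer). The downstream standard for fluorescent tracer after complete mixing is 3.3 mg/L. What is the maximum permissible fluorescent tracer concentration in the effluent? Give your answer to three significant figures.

31.5 mg/L

At the limit, (Qr·Cr + Qe·Cₑ)/(Qr + Qe) = 3.3:
Cₑ = (1430·3.3 − 1280·0) / 150.0 = 31.46 mg/L.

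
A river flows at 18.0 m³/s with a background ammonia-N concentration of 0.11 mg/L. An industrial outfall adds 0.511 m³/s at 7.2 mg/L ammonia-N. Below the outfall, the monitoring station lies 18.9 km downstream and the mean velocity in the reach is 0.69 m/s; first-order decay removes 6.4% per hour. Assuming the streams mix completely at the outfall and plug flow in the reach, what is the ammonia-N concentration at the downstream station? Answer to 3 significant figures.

0.185 mg/L

Mass balance: C = (18.00·0.1100 + 0.5110·7.200) / 18.51 = 5.659/18.51 = 0.3057 mg/L.
Travel time t = 18.9·1000 / 0.69 = 27390 s = 7.609 h.
6.4%/h lost → k = −ln(1 − 0.064) = 0.06614 h⁻¹.
Applying C = C₀e^(−kt): 0.3057 × 0.6046 = 0.1848 mg/L.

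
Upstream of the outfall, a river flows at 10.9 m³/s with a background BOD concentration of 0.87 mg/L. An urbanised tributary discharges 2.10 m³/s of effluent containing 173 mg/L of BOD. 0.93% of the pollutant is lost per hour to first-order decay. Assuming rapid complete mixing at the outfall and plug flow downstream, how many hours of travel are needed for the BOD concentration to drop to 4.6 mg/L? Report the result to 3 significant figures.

196 h

Flow-weighted average: C = (10.90·0.8700 + 2.100·173.0) / 13.00 = 372.8/13.00 = 28.68 mg/L.
0.93%/h lost → k = −ln(1 − 0.0093) = 0.009344 h⁻¹.
28.68·exp(−k·t) = 4.6 → t = ln(28.68/4.6)/k = 705100 s = 195.9 h.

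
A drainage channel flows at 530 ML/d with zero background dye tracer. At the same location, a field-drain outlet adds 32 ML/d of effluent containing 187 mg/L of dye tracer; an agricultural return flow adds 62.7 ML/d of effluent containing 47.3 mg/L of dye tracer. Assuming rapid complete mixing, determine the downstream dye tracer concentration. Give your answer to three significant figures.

Conservation of mass: C = (530.0·0 + 32.00·187.0 + 62.70·47.30) / 624.7 = 8950/624.7 = 14.33 mg/L.

14.3 mg/L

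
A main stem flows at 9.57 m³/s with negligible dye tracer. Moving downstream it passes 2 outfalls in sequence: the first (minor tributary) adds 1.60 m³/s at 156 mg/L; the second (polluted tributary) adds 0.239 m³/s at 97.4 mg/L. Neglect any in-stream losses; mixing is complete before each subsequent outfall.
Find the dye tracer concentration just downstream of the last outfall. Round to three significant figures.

Outfall 1: combined Q = 11.17 m³/s; C = (9.570·0 + 1.600·156.0)/11.17 = 22.35 mg/L.
Outfall 2: combined Q = 11.41 m³/s; C = (11.17·22.35 + 0.2390·97.40)/11.41 = 23.92 mg/L.

23.9 mg/L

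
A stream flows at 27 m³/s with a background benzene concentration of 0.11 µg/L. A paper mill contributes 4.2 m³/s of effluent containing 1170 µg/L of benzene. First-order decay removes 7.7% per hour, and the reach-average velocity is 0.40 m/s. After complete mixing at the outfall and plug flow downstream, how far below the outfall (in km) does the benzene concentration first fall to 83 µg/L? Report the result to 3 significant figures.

11.5 km

Flow-weighted average: C = (27.00·0.1100 + 4.200·1170) / 31.20 = 4917/31.20 = 157.6 µg/L.
7.7%/h lost → k = −ln(1 − 0.077) = 0.08013 h⁻¹.
Set 157.6·exp(−k·t) = 83 → t = ln(157.6/83)/k = 28810 s = 8.002 h.
Distance = v·t = 0.40·28810 = 11520 m = 11.52 km.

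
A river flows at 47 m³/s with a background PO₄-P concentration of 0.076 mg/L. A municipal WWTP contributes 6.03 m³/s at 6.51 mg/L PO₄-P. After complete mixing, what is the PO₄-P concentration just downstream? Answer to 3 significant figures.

After mixing, C = (47.00·0.07600 + 6.030·6.510) / 53.03 = 42.83/53.03 = 0.8076 mg/L.

0.808 mg/L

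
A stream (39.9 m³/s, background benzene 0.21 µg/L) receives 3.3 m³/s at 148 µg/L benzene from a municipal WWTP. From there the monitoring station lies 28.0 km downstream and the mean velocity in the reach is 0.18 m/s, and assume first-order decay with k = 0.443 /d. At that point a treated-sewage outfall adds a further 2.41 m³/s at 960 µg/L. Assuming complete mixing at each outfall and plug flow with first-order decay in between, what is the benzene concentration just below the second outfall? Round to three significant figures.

55.6 µg/L

Conservation of mass: C = (39.90·0.2100 + 3.300·148.0) / 43.20 = 496.8/43.20 = 11.50 µg/L; combined flow 43.20 m³/s.
Travel time t = 28.0·1000 / 0.18 = 155600 s = 43.21 h.
Decay over the reach: 11.50·exp(−kt) = 11.50·0.4504 = 5.180 µg/L.
At the second outfall, C = (43.20·5.180 + 2.410·960.0) / (43.20 + 2.410) = 55.63 µg/L.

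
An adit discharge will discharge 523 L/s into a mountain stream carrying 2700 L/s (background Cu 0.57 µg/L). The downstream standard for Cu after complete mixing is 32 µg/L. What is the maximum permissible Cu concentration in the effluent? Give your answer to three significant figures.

At the limit, (Qr·Cr + Qe·Cₑ)/(Qr + Qe) = 32:
Cₑ = (3223·32 − 2700·0.5700) / 523.0 = 194.3 µg/L.

194 µg/L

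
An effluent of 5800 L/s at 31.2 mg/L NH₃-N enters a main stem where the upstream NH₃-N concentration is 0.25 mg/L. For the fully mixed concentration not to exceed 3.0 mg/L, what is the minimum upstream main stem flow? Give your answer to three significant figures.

59500 L/s

Set C_mix = 3.0: (Q·0.2500 + 5800·31.20) / (Q + 5800) = 3.0
→ Q = 5800·(31.20 − 3.0)/(3.0 − 0.2500) = 59480 L/s.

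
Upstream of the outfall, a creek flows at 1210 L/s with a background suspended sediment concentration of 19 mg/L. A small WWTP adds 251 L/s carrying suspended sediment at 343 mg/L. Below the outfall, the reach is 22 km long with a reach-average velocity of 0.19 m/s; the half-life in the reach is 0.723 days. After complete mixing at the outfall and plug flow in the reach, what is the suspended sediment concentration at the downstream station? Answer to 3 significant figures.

20.7 mg/L

Mixed concentration C = ΣQC/ΣQ = (1210·19.00 + 251.0·343.0) / 1461 = 109100/1461 = 74.66 mg/L.
Travel time t = 22·1000 / 0.19 = 115800 s = 32.16 h.
Half-life 0.723 d → k = ln 2 / 0.723 = 0.9587 d⁻¹.
First-order decay: C = 74.66·exp(−k·t) = 74.66·0.2767 = 20.66 mg/L.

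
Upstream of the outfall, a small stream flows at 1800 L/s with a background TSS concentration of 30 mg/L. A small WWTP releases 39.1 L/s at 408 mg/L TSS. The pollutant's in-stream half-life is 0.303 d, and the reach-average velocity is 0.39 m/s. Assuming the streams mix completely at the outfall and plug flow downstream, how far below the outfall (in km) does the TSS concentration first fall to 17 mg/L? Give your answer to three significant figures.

11.9 km

Conservation of mass: C = (1800·30.00 + 39.10·408.0) / 1839 = 69950/1839 = 38.04 mg/L.
Half-life 0.303 d → k = ln 2 / 0.303 = 2.288 d⁻¹.
Set 38.04·exp(−k·t) = 17 → t = ln(38.04/17)/k = 30420 s = 8.449 h.
Distance = v·t = 0.39·30420 = 11860 m = 11.86 km.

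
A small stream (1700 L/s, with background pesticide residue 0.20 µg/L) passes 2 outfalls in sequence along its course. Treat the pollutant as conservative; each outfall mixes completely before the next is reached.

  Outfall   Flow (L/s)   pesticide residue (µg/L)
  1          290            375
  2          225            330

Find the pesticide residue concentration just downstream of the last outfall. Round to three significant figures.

82.8 µg/L

Below outfall 1: Q → 1990 L/s, C = (1700·0.2000 + 290.0·375.0)/1990 = 54.82 µg/L.
Below outfall 2: Q → 2215 L/s, C = (1990·54.82 + 225.0·330.0)/2215 = 82.77 µg/L.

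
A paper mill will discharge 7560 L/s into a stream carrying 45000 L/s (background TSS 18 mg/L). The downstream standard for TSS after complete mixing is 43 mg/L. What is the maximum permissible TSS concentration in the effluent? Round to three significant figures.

At the limit, (Qr·Cr + Qe·Cₑ)/(Qr + Qe) = 43:
Cₑ = (52560·43 − 45000·18.00) / 7560 = 191.8 mg/L.

192 mg/L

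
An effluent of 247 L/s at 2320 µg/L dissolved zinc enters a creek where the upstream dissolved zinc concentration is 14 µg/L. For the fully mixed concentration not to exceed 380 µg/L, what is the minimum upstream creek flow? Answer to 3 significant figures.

1310 L/s

Set C_mix = 380: (Q·14.00 + 247.0·2320) / (Q + 247.0) = 380
→ Q = 247.0·(2320 − 380)/(380 − 14.00) = 1309 L/s.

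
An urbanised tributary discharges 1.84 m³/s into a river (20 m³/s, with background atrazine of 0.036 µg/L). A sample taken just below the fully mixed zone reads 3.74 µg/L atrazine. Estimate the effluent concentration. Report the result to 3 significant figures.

Mass balance: 20.00·0.03600 + 1.840·Cₑ = 21.84·3.740
→ Cₑ = (21.84·3.740 − 20.00·0.03600) / 1.840 = 44.00 µg/L.

44.0 µg/L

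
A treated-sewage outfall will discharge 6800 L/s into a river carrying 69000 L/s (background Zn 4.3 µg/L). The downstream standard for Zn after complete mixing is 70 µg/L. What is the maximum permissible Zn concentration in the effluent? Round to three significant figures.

At the limit, (Qr·Cr + Qe·Cₑ)/(Qr + Qe) = 70:
Cₑ = (75800·70 − 69000·4.300) / 6800 = 736.7 µg/L.

737 µg/L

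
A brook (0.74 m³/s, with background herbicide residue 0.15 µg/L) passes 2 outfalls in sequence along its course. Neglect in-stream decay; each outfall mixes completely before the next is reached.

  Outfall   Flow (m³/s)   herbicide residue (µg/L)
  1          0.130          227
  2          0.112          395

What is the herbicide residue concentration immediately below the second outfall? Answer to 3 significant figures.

Below outfall 1: Q → 0.8700 m³/s, C = (0.7400·0.1500 + 0.1300·227.0)/0.8700 = 34.05 µg/L.
Below outfall 2: Q → 0.9820 m³/s, C = (0.8700·34.05 + 0.1120·395.0)/0.9820 = 75.21 µg/L.

75.2 µg/L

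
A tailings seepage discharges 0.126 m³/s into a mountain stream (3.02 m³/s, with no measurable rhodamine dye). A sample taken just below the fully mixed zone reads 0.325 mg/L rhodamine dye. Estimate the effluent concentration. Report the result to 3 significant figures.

Mass balance: 3.020·0 + 0.1260·Cₑ = 3.146·0.3250
→ Cₑ = (3.146·0.3250 − 3.020·0) / 0.1260 = 8.115 mg/L.

8.11 mg/L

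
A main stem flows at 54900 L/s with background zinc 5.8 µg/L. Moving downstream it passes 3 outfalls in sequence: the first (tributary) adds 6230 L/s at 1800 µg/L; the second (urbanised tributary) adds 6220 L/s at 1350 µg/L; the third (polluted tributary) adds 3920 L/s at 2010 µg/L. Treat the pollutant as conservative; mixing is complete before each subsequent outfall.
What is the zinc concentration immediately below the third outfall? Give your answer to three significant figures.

390 µg/L

Below outfall 1: Q → 61130 L/s, C = (54900·5.800 + 6230·1800)/61130 = 188.7 µg/L.
Below outfall 2: Q → 67350 L/s, C = (61130·188.7 + 6220·1350)/67350 = 295.9 µg/L.
Below outfall 3: Q → 71270 L/s, C = (67350·295.9 + 3920·2010)/71270 = 390.2 µg/L.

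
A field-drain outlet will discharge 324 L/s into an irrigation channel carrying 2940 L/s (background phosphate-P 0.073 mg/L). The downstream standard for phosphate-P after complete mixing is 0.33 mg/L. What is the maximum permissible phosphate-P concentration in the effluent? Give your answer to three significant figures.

2.66 mg/L

At the limit, (Qr·Cr + Qe·Cₑ)/(Qr + Qe) = 0.33:
Cₑ = (3264·0.33 − 2940·0.07300) / 324.0 = 2.662 mg/L.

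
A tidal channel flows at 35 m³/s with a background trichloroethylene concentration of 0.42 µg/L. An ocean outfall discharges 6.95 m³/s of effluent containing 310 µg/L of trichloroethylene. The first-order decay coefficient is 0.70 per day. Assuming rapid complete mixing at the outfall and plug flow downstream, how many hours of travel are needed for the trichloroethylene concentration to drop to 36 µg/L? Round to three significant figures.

12.4 h

Flow-weighted average: C = (35.00·0.4200 + 6.950·310.0) / 41.95 = 2169/41.95 = 51.71 µg/L.
51.71·exp(−k·t) = 36 → t = ln(51.71/36)/k = 44700 s = 12.42 h.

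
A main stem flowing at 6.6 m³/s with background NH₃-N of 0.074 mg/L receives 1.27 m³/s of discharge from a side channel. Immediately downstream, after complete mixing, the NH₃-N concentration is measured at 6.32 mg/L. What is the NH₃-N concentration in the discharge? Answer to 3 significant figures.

38.8 mg/L

Mass balance: 6.600·0.07400 + 1.270·Cₑ = 7.870·6.320
→ Cₑ = (7.870·6.320 − 6.600·0.07400) / 1.270 = 38.78 mg/L.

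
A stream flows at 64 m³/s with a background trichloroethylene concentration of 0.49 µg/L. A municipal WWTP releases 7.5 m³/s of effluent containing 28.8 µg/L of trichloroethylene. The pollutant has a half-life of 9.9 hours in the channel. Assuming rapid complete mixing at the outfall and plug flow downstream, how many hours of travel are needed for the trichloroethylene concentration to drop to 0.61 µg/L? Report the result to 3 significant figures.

24.8 h

Flow-weighted average: C = (64.00·0.4900 + 7.500·28.80) / 71.50 = 247.4/71.50 = 3.460 µg/L.
Half-life 9.9 h → k = ln 2 / 9.9 = 0.07001 h⁻¹ = 1.680 d⁻¹.
3.460·exp(−k·t) = 0.61 → t = ln(3.460/0.61)/k = 89230 s = 24.79 h.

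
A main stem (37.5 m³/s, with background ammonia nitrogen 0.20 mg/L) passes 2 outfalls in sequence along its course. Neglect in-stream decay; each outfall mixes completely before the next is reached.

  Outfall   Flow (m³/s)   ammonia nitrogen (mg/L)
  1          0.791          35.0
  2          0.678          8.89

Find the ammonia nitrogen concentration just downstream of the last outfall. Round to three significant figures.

Outfall 1: combined Q = 38.29 m³/s; C = (37.50·0.2000 + 0.7910·35.00)/38.29 = 0.9189 mg/L.
Outfall 2: combined Q = 38.97 m³/s; C = (38.29·0.9189 + 0.6780·8.890)/38.97 = 1.058 mg/L.

1.06 mg/L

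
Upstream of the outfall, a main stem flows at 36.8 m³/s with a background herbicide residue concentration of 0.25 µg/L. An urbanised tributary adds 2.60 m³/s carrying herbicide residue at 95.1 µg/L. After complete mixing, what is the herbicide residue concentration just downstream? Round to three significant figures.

6.51 µg/L

Mixed concentration C = ΣQC/ΣQ = (36.80·0.2500 + 2.600·95.10) / 39.40 = 256.5/39.40 = 6.509 µg/L.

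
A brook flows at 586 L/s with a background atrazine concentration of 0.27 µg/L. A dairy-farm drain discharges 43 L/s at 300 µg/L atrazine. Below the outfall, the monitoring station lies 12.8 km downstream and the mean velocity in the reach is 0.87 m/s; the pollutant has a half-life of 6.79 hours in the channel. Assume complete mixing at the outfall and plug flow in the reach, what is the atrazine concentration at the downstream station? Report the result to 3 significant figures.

Conservation of mass: C = (586.0·0.2700 + 43.00·300.0) / 629.0 = 13060/629.0 = 20.76 µg/L.
Travel time t = 12.8·1000 / 0.87 = 14710 s = 4.087 h.
Half-life 6.79 h → k = ln 2 / 6.79 = 0.1021 h⁻¹ = 2.450 d⁻¹.
Decay over the reach: 20.76·exp(−kt) = 20.76·0.6589 = 13.68 µg/L.

13.7 µg/L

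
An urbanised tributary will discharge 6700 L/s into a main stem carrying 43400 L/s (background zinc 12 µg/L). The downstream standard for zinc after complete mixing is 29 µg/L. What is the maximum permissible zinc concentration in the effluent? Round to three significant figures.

At the limit, (Qr·Cr + Qe·Cₑ)/(Qr + Qe) = 29:
Cₑ = (50100·29 − 43400·12.00) / 6700 = 139.1 µg/L.

139 µg/L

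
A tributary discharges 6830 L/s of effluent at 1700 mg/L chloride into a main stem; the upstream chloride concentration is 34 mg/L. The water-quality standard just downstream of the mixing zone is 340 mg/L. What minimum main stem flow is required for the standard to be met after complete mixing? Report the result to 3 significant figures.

Set C_mix = 340: (Q·34.00 + 6830·1700) / (Q + 6830) = 340
→ Q = 6830·(1700 − 340)/(340 − 34.00) = 30360 L/s.

30400 L/s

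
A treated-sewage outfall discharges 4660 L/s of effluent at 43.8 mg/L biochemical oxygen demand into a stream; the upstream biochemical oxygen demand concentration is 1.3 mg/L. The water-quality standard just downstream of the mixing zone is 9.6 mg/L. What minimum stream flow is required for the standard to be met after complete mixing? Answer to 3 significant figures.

Set C_mix = 9.6: (Q·1.300 + 4660·43.80) / (Q + 4660) = 9.6
→ Q = 4660·(43.80 − 9.6)/(9.6 − 1.300) = 19200 L/s.

19200 L/s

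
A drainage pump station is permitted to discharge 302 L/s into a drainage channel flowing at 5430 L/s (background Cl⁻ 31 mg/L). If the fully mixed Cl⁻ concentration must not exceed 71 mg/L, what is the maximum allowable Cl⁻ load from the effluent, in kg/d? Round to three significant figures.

20600 kg/d

Mass balance at the limit: 5430·31.00 + 302.0·Cₑ = 5732·71 → Cₑ = 790.2 mg/L.
302.0 L/s = 0.3020 m³/s. Load = 0.3020 m³/s × 790.2 g/m³ × 86 400 s/d = 20620 kg/d.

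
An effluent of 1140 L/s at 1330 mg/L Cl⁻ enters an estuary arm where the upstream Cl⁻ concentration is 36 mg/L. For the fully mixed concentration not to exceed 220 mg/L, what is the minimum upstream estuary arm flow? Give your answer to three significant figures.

Set C_mix = 220: (Q·36.00 + 1140·1330) / (Q + 1140) = 220
→ Q = 1140·(1330 − 220)/(220 − 36.00) = 6877 L/s.

6880 L/s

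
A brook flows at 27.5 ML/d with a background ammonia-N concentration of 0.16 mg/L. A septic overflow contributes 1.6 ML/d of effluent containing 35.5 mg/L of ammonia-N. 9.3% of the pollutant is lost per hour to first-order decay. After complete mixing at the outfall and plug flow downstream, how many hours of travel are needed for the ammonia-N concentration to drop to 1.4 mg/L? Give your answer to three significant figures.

After mixing, C = (27.50·0.1600 + 1.600·35.50) / 29.10 = 61.20/29.10 = 2.103 mg/L.
9.3%/h lost → k = −ln(1 − 0.093) = 0.09761 h⁻¹.
2.103·exp(−k·t) = 1.4 → t = ln(2.103/1.4)/k = 15010 s = 4.169 h.

4.17 h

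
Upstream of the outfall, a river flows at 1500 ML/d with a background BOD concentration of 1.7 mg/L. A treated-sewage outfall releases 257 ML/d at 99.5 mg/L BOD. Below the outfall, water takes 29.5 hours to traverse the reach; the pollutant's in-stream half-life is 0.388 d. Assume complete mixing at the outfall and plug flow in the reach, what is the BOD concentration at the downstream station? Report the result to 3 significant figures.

Mass balance: C = (1500·1.700 + 257.0·99.50) / 1757 = 28120/1757 = 16.01 mg/L.
Half-life 0.388 d → k = ln 2 / 0.388 = 1.786 d⁻¹.
Decay over the reach: 16.01·exp(−kt) = 16.01·0.1113 = 1.781 mg/L.

1.78 mg/L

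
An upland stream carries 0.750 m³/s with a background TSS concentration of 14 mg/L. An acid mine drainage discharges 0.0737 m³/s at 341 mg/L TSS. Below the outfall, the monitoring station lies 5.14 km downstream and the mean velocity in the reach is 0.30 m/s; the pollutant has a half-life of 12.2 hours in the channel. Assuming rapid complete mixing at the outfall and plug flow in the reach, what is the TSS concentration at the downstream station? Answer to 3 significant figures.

33.0 mg/L

Mass balance: C = (0.7500·14.00 + 0.07370·341.0) / 0.8237 = 35.63/0.8237 = 43.26 mg/L.
Travel time t = 5.14·1000 / 0.30 = 17130 s = 4.759 h.
Half-life 12.2 h → k = ln 2 / 12.2 = 0.05682 h⁻¹ = 1.364 d⁻¹.
Decay over the reach: 43.26·exp(−kt) = 43.26·0.7631 = 33.01 mg/L.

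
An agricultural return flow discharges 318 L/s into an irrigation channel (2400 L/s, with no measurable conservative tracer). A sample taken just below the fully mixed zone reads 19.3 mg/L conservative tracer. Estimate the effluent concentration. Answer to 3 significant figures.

Mass balance: 2400·0 + 318.0·Cₑ = 2718·19.30
→ Cₑ = (2718·19.30 − 2400·0) / 318.0 = 165.0 mg/L.

165 mg/L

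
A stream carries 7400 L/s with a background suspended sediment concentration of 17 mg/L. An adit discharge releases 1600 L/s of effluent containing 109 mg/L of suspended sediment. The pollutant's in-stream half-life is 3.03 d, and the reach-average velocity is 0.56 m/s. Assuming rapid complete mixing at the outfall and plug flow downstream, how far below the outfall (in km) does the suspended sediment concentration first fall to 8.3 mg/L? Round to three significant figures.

294 km

Conservation of mass: C = (7400·17.00 + 1600·109.0) / 9000 = 300200/9000 = 33.36 mg/L.
Half-life 3.03 d → k = ln 2 / 3.03 = 0.2288 d⁻¹.
Set 33.36·exp(−k·t) = 8.3 → t = ln(33.36/8.3)/k = 525300 s = 145.9 h.
Distance = v·t = 0.56·525300 = 294200 m = 294.2 km.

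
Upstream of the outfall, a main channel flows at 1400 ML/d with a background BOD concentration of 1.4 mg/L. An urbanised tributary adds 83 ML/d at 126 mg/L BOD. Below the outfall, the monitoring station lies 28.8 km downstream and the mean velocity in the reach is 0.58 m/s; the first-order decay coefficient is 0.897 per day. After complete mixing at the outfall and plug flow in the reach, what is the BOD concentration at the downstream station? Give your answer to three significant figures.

Mixed concentration C = ΣQC/ΣQ = (1400·1.400 + 83.00·126.0) / 1483 = 12420/1483 = 8.374 mg/L.
Travel time t = 28.8·1000 / 0.58 = 49660 s = 13.79 h.
Applying C = C₀e^(−kt): 8.374 × 0.5972 = 5.001 mg/L.

5.00 mg/L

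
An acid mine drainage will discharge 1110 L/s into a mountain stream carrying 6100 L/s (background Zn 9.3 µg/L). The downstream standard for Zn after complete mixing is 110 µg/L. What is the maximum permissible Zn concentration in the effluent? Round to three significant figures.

At the limit, (Qr·Cr + Qe·Cₑ)/(Qr + Qe) = 110:
Cₑ = (7210·110 − 6100·9.300) / 1110 = 663.4 µg/L.

663 µg/L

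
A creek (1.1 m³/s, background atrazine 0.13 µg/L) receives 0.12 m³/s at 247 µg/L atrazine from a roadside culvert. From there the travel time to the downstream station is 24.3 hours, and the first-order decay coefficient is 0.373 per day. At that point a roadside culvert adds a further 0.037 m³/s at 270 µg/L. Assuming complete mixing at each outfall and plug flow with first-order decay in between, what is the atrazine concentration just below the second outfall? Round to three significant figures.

Flow-weighted average: C = (1.100·0.1300 + 0.1200·247.0) / 1.220 = 29.78/1.220 = 24.41 µg/L; combined flow 1.220 m³/s.
Applying C = C₀e^(−kt): 24.41 × 0.6855 = 16.73 µg/L.
At the second outfall, C = (1.220·16.73 + 0.03700·270.0) / (1.220 + 0.03700) = 24.19 µg/L.

24.2 µg/L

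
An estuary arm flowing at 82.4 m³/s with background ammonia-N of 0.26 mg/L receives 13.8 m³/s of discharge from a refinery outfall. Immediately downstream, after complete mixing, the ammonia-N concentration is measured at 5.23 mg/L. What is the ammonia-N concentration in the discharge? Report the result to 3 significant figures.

Mass balance: 82.40·0.2600 + 13.80·Cₑ = 96.20·5.230
→ Cₑ = (96.20·5.230 − 82.40·0.2600) / 13.80 = 34.91 mg/L.

34.9 mg/L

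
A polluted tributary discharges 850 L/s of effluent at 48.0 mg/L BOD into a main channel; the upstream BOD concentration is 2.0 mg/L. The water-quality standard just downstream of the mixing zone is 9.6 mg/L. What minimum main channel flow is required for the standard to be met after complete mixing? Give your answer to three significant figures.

4290 L/s

Set C_mix = 9.6: (Q·2.000 + 850.0·48.00) / (Q + 850.0) = 9.6
→ Q = 850.0·(48.00 − 9.6)/(9.6 − 2.000) = 4295 L/s.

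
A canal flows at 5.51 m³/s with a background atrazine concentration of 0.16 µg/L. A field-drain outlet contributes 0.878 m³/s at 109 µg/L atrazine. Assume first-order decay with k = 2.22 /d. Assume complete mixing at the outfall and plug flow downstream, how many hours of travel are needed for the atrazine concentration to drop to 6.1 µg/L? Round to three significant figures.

9.81 h

Mass balance: C = (5.510·0.1600 + 0.8780·109.0) / 6.388 = 96.58/6.388 = 15.12 µg/L.
15.12·exp(−k·t) = 6.1 → t = ln(15.12/6.1)/k = 35330 s = 9.813 h.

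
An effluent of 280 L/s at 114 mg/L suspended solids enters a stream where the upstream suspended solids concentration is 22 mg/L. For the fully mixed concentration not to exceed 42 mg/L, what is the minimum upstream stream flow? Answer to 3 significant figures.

Set C_mix = 42: (Q·22.00 + 280.0·114.0) / (Q + 280.0) = 42
→ Q = 280.0·(114.0 − 42)/(42 − 22.00) = 1008 L/s.

1010 L/s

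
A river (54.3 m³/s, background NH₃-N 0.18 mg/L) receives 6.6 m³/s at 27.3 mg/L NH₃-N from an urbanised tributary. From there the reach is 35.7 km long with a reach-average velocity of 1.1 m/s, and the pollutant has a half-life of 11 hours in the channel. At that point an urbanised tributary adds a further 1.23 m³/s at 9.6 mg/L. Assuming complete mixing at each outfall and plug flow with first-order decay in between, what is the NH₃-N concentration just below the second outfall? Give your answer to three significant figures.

After mixing, C = (54.30·0.1800 + 6.600·27.30) / 60.90 = 190.0/60.90 = 3.119 mg/L; combined flow 60.90 m³/s.
Travel time t = 35.7·1000 / 1.1 = 32450 s = 9.015 h.
Half-life 11 h → k = ln 2 / 11 = 0.06301 h⁻¹ = 1.512 d⁻¹.
Applying C = C₀e^(−kt): 3.119 × 0.5666 = 1.767 mg/L.
Second outfall: C = (60.90·1.767 + 1.230·9.600)/62.13 = 1.922 mg/L.

1.92 mg/L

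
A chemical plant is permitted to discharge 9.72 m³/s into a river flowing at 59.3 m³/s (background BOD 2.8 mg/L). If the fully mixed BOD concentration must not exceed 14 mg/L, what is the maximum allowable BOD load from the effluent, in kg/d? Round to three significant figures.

69100 kg/d

Mass balance at the limit: 59.30·2.800 + 9.720·Cₑ = 69.02·14 → Cₑ = 82.33 mg/L.
Load = 9.720 m³/s × 82.33 g/m³ × 86 400 s/d = 69140 kg/d.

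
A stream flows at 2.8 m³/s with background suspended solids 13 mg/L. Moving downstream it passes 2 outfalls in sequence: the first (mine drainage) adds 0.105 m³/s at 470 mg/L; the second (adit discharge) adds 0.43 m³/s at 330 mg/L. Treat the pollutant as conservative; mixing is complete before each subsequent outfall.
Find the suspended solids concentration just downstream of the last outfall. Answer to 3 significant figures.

68.3 mg/L

After outfall 1: Q = 2.800 + 0.1050 = 2.905 m³/s; C = (2.800·13.00 + 0.1050·470.0)/2.905 = 29.52 mg/L.
After outfall 2: Q = 2.905 + 0.4300 = 3.335 m³/s; C = (2.905·29.52 + 0.4300·330.0)/3.335 = 68.26 mg/L.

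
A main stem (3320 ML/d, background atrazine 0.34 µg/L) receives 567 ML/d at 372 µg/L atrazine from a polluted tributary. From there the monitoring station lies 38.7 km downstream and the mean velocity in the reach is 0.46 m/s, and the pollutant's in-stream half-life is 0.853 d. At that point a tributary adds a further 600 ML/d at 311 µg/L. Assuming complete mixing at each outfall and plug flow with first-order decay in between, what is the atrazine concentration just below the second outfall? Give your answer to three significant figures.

63.0 µg/L

After mixing, C = (3320·0.3400 + 567.0·372.0) / 3887 = 212100/3887 = 54.55 µg/L; combined flow 3887 ML/d.
Travel time t = 38.7·1000 / 0.46 = 84130 s = 23.37 h.
Half-life 0.853 d → k = ln 2 / 0.853 = 0.8126 d⁻¹.
After decay, C = 54.55 × e^(−kt) = 54.55 × 0.4533 = 24.73 µg/L.
At the second outfall, C = (3887·24.73 + 600.0·311.0) / (3887 + 600.0) = 63.01 µg/L.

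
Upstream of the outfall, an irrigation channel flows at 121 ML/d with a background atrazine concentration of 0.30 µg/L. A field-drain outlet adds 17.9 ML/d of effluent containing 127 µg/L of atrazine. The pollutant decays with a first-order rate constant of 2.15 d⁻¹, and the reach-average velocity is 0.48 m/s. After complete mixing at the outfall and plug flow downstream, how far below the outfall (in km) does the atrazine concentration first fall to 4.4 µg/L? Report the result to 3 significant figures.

After mixing, C = (121.0·0.3000 + 17.90·127.0) / 138.9 = 2310/138.9 = 16.63 µg/L.
Set 16.63·exp(−k·t) = 4.4 → t = ln(16.63/4.4)/k = 53430 s = 14.84 h.
Distance = v·t = 0.48·53430 = 25640 m = 25.64 km.

25.6 km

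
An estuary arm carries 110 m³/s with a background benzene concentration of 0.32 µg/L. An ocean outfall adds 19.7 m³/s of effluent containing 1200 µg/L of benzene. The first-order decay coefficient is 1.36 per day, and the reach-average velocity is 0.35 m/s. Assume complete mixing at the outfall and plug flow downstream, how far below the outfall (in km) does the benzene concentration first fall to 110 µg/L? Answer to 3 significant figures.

After mixing, C = (110.0·0.3200 + 19.70·1200) / 129.7 = 23680/129.7 = 182.5 µg/L.
Set 182.5·exp(−k·t) = 110 → t = ln(182.5/110)/k = 32180 s = 8.938 h.
Distance = v·t = 0.35·32180 = 11260 m = 11.26 km.

11.3 km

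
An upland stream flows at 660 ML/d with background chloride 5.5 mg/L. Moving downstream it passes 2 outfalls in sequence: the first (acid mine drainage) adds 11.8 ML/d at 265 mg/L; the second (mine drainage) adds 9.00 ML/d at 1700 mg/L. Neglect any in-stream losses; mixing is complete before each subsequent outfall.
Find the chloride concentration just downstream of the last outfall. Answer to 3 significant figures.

Outfall 1: combined Q = 671.8 ML/d; C = (660.0·5.500 + 11.80·265.0)/671.8 = 10.06 mg/L.
Outfall 2: combined Q = 680.8 ML/d; C = (671.8·10.06 + 9.000·1700)/680.8 = 32.40 mg/L.

32.4 mg/L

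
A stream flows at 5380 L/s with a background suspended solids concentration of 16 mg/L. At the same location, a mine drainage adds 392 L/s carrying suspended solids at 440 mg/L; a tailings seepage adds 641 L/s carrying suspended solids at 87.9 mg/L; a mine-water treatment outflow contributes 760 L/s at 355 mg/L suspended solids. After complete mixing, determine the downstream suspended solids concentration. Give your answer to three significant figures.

81.5 mg/L

Mass balance: C = (5380·16.00 + 392.0·440.0 + 641.0·87.90 + 760.0·355.0) / 7173 = 584700/7173 = 81.51 mg/L.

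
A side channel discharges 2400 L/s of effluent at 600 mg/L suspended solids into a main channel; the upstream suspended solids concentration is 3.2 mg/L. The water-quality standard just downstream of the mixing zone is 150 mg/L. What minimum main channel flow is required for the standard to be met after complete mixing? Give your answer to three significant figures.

7360 L/s

Set C_mix = 150: (Q·3.200 + 2400·600.0) / (Q + 2400) = 150
→ Q = 2400·(600.0 − 150)/(150 − 3.200) = 7357 L/s.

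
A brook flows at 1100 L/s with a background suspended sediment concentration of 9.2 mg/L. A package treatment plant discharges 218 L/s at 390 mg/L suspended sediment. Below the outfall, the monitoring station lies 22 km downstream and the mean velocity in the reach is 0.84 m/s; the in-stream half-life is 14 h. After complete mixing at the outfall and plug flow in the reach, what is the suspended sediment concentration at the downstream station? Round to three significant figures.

50.4 mg/L

Mixed concentration C = ΣQC/ΣQ = (1100·9.200 + 218.0·390.0) / 1318 = 95140/1318 = 72.19 mg/L.
Travel time t = 22·1000 / 0.84 = 26190 s = 7.275 h.
Half-life 14 h → k = ln 2 / 14 = 0.04951 h⁻¹ = 1.188 d⁻¹.
After decay, C = 72.19 × e^(−kt) = 72.19 × 0.6975 = 50.35 mg/L.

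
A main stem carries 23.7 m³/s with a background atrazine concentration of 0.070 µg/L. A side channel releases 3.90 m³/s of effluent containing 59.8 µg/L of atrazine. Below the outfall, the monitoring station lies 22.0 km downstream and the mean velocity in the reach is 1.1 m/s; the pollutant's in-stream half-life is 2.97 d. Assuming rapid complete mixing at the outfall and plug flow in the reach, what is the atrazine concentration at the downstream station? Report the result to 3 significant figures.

After mixing, C = (23.70·0.07000 + 3.900·59.80) / 27.60 = 234.9/27.60 = 8.510 µg/L.
Travel time t = 22.0·1000 / 1.1 = 20000 s = 5.556 h.
Half-life 2.97 d → k = ln 2 / 2.97 = 0.2334 d⁻¹.
Applying C = C₀e^(−kt): 8.510 × 0.9474 = 8.063 µg/L.

8.06 µg/L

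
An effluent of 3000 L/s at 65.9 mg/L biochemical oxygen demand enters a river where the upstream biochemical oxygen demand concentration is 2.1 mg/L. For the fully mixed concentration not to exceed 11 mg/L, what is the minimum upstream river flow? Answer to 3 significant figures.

Set C_mix = 11: (Q·2.100 + 3000·65.90) / (Q + 3000) = 11
→ Q = 3000·(65.90 − 11)/(11 − 2.100) = 18510 L/s.

18500 L/s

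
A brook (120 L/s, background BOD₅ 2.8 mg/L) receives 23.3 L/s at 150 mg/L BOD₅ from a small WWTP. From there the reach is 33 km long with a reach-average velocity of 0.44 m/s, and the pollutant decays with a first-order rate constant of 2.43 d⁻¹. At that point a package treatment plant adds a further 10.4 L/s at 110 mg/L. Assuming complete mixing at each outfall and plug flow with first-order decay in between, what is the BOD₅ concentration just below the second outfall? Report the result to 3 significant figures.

Flow-weighted average: C = (120.0·2.800 + 23.30·150.0) / 143.3 = 3831/143.3 = 26.73 mg/L; combined flow 143.3 L/s.
Travel time t = 33·1000 / 0.44 = 75000 s = 20.83 h.
After decay, C = 26.73 × e^(−kt) = 26.73 × 0.1213 = 3.243 mg/L.
At the second outfall, C = (143.3·3.243 + 10.40·110.0) / (143.3 + 10.40) = 10.47 mg/L.

10.5 mg/L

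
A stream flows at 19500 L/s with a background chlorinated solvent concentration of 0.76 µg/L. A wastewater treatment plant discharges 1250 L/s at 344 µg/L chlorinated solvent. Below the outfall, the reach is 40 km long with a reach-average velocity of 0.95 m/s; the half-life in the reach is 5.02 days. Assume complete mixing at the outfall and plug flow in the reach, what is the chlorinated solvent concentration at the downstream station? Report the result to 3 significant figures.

Mass balance: C = (19500·0.7600 + 1250·344.0) / 20750 = 444800/20750 = 21.44 µg/L.
Travel time t = 40·1000 / 0.95 = 42110 s = 11.70 h.
Half-life 5.02 d → k = ln 2 / 5.02 = 0.1381 d⁻¹.
Decay over the reach: 21.44·exp(−kt) = 21.44·0.9349 = 20.04 µg/L.

20.0 µg/L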